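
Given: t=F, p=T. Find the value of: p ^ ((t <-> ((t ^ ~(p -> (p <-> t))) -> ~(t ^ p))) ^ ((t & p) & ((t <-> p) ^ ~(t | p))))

p <-> t = T <-> F = F
p -> (p <-> t) = T -> F = F
~(p -> (p <-> t)) = ~F = T
t ^ ~(p -> (p <-> t)) = F ^ T = T
t ^ p = F ^ T = T
~(t ^ p) = ~T = F
(t ^ ~(p -> (p <-> t))) -> ~(t ^ p) = T -> F = F
t <-> ((t ^ ~(p -> (p <-> t))) -> ~(t ^ p)) = F <-> F = T
t & p = F & T = F
t <-> p = F <-> T = F
t | p = F | T = T
~(t | p) = ~T = F
(t <-> p) ^ ~(t | p) = F ^ F = F
(t & p) & ((t <-> p) ^ ~(t | p)) = F & F = F
(t <-> ((t ^ ~(p -> (p <-> t))) -> ~(t ^ p))) ^ ((t & p) & ((t <-> p) ^ ~(t | p))) = T ^ F = T
p ^ ((t <-> ((t ^ ~(p -> (p <-> t))) -> ~(t ^ p))) ^ ((t & p) & ((t <-> p) ^ ~(t | p)))) = T ^ T = F

F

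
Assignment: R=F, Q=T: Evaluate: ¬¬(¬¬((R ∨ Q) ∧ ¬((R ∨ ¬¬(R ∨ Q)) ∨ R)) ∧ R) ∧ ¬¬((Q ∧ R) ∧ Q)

F

R ∨ Q = F ∨ T = T
R ∨ Q = F ∨ T = T
¬(R ∨ Q) = ¬T = F
¬¬(R ∨ Q) = ¬F = T
R ∨ ¬¬(R ∨ Q) = F ∨ T = T
(R ∨ ¬¬(R ∨ Q)) ∨ R = T ∨ F = T
¬((R ∨ ¬¬(R ∨ Q)) ∨ R) = ¬T = F
(R ∨ Q) ∧ ¬((R ∨ ¬¬(R ∨ Q)) ∨ R) = T ∧ F = F
¬((R ∨ Q) ∧ ¬((R ∨ ¬¬(R ∨ Q)) ∨ R)) = ¬F = T
¬¬((R ∨ Q) ∧ ¬((R ∨ ¬¬(R ∨ Q)) ∨ R)) = ¬T = F
¬¬((R ∨ Q) ∧ ¬((R ∨ ¬¬(R ∨ Q)) ∨ R)) ∧ R = F ∧ F = F
¬(¬¬((R ∨ Q) ∧ ¬((R ∨ ¬¬(R ∨ Q)) ∨ R)) ∧ R) = ¬F = T
¬¬(¬¬((R ∨ Q) ∧ ¬((R ∨ ¬¬(R ∨ Q)) ∨ R)) ∧ R) = ¬T = F
Q ∧ R = T ∧ F = F
(Q ∧ R) ∧ Q = F ∧ T = F
¬((Q ∧ R) ∧ Q) = ¬F = T
¬¬((Q ∧ R) ∧ Q) = ¬T = F
¬¬(¬¬((R ∨ Q) ∧ ¬((R ∨ ¬¬(R ∨ Q)) ∨ R)) ∧ R) ∧ ¬¬((Q ∧ R) ∧ Q) = F ∧ F = F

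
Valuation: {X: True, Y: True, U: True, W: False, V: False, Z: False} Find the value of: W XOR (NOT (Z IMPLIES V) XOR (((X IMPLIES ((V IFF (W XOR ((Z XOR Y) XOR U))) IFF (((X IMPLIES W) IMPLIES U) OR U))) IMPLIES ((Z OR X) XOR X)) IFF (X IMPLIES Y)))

Z IMPLIES V = False IMPLIES False = True
NOT (Z IMPLIES V) = NOT True = False
Z XOR Y = False XOR True = True
(Z XOR Y) XOR U = True XOR True = False
W XOR ((Z XOR Y) XOR U) = False XOR False = False
V IFF (W XOR ((Z XOR Y) XOR U)) = False IFF False = True
X IMPLIES W = True IMPLIES False = False
(X IMPLIES W) IMPLIES U = False IMPLIES True = True
((X IMPLIES W) IMPLIES U) OR U = True OR True = True
(V IFF (W XOR ((Z XOR Y) XOR U))) IFF (((X IMPLIES W) IMPLIES U) OR U) = True IFF True = True
X IMPLIES ((V IFF (W XOR ((Z XOR Y) XOR U))) IFF (((X IMPLIES W) IMPLIES U) OR U)) = True IMPLIES True = True
Z OR X = False OR True = True
(Z OR X) XOR X = True XOR True = False
(X IMPLIES ((V IFF (W XOR ((Z XOR Y) XOR U))) IFF (((X IMPLIES W) IMPLIES U) OR U))) IMPLIES ((Z OR X) XOR X) = True IMPLIES False = False
X IMPLIES Y = True IMPLIES True = True
((X IMPLIES ((V IFF (W XOR ((Z XOR Y) XOR U))) IFF (((X IMPLIES W) IMPLIES U) OR U))) IMPLIES ((Z OR X) XOR X)) IFF (X IMPLIES Y) = False IFF True = False
NOT (Z IMPLIES V) XOR (((X IMPLIES ((V IFF (W XOR ((Z XOR Y) XOR U))) IFF (((X IMPLIES W) IMPLIES U) OR U))) IMPLIES ((Z OR X) XOR X)) IFF (X IMPLIES Y)) = False XOR False = False
W XOR (NOT (Z IMPLIES V) XOR (((X IMPLIES ((V IFF (W XOR ((Z XOR Y) XOR U))) IFF (((X IMPLIES W) IMPLIES U) OR U))) IMPLIES ((Z OR X) XOR X)) IFF (X IMPLIES Y))) = False XOR False = False

False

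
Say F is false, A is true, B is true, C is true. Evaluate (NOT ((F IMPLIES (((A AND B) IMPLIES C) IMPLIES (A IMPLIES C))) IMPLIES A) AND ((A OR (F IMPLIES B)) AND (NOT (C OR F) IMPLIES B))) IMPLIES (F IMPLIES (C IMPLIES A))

Substituting F=False, A=True, B=True, C=True:
A AND B = True AND True = True
(A AND B) IMPLIES C = True IMPLIES True = True
A IMPLIES C = True IMPLIES True = True
((A AND B) IMPLIES C) IMPLIES (A IMPLIES C) = True IMPLIES True = True
F IMPLIES (((A AND B) IMPLIES C) IMPLIES (A IMPLIES C)) = False IMPLIES True = True
(F IMPLIES (((A AND B) IMPLIES C) IMPLIES (A IMPLIES C))) IMPLIES A = True IMPLIES True = True
NOT ((F IMPLIES (((A AND B) IMPLIES C) IMPLIES (A IMPLIES C))) IMPLIES A) = NOT True = False
F IMPLIES B = False IMPLIES True = True
A OR (F IMPLIES B) = True OR True = True
C OR F = True OR False = True
NOT (C OR F) = NOT True = False
NOT (C OR F) IMPLIES B = False IMPLIES True = True
(A OR (F IMPLIES B)) AND (NOT (C OR F) IMPLIES B) = True AND True = True
NOT ((F IMPLIES (((A AND B) IMPLIES C) IMPLIES (A IMPLIES C))) IMPLIES A) AND ((A OR (F IMPLIES B)) AND (NOT (C OR F) IMPLIES B)) = False AND True = False
C IMPLIES A = True IMPLIES True = True
F IMPLIES (C IMPLIES A) = False IMPLIES True = True
(NOT ((F IMPLIES (((A AND B) IMPLIES C) IMPLIES (A IMPLIES C))) IMPLIES A) AND ((A OR (F IMPLIES B)) AND (NOT (C OR F) IMPLIES B))) IMPLIES (F IMPLIES (C IMPLIES A)) = False IMPLIES True = True

True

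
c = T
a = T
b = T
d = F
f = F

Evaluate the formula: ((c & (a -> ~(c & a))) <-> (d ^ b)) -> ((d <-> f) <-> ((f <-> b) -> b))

Substituting c=T, a=T, b=T, d=F, f=F:
c & a = T & T = T
~(c & a) = ~T = F
a -> ~(c & a) = T -> F = F
c & (a -> ~(c & a)) = T & F = F
d ^ b = F ^ T = T
(c & (a -> ~(c & a))) <-> (d ^ b) = F <-> T = F
d <-> f = F <-> F = T
f <-> b = F <-> T = F
(f <-> b) -> b = F -> T = T
(d <-> f) <-> ((f <-> b) -> b) = T <-> T = T
((c & (a -> ~(c & a))) <-> (d ^ b)) -> ((d <-> f) <-> ((f <-> b) -> b)) = F -> T = T

T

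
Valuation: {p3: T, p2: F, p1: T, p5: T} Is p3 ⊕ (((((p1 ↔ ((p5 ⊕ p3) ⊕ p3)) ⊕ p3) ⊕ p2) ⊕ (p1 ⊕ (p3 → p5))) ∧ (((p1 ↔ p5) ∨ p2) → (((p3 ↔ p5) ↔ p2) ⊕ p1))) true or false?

Substituting p3=T, p2=F, p1=T, p5=T:
p5 ⊕ p3 = T ⊕ T = F
(p5 ⊕ p3) ⊕ p3 = F ⊕ T = T
p1 ↔ ((p5 ⊕ p3) ⊕ p3) = T ↔ T = T
(p1 ↔ ((p5 ⊕ p3) ⊕ p3)) ⊕ p3 = T ⊕ T = F
((p1 ↔ ((p5 ⊕ p3) ⊕ p3)) ⊕ p3) ⊕ p2 = F ⊕ F = F
p3 → p5 = T → T = T
p1 ⊕ (p3 → p5) = T ⊕ T = F
(((p1 ↔ ((p5 ⊕ p3) ⊕ p3)) ⊕ p3) ⊕ p2) ⊕ (p1 ⊕ (p3 → p5)) = F ⊕ F = F
p1 ↔ p5 = T ↔ T = T
(p1 ↔ p5) ∨ p2 = T ∨ F = T
p3 ↔ p5 = T ↔ T = T
(p3 ↔ p5) ↔ p2 = T ↔ F = F
((p3 ↔ p5) ↔ p2) ⊕ p1 = F ⊕ T = T
((p1 ↔ p5) ∨ p2) → (((p3 ↔ p5) ↔ p2) ⊕ p1) = T → T = T
((((p1 ↔ ((p5 ⊕ p3) ⊕ p3)) ⊕ p3) ⊕ p2) ⊕ (p1 ⊕ (p3 → p5))) ∧ (((p1 ↔ p5) ∨ p2) → (((p3 ↔ p5) ↔ p2) ⊕ p1)) = F ∧ T = F
p3 ⊕ (((((p1 ↔ ((p5 ⊕ p3) ⊕ p3)) ⊕ p3) ⊕ p2) ⊕ (p1 ⊕ (p3 → p5))) ∧ (((p1 ↔ p5) ∨ p2) → (((p3 ↔ p5) ↔ p2) ⊕ p1))) = T ⊕ F = T

T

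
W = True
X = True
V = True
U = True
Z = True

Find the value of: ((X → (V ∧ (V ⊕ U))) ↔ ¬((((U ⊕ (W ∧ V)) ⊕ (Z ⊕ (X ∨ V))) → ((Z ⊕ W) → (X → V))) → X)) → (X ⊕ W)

False

Substituting W=True, X=True, V=True, U=True, Z=True:
V ⊕ U = True ⊕ True = False
V ∧ (V ⊕ U) = True ∧ False = False
X → (V ∧ (V ⊕ U)) = True → False = False
W ∧ V = True ∧ True = True
U ⊕ (W ∧ V) = True ⊕ True = False
X ∨ V = True ∨ True = True
Z ⊕ (X ∨ V) = True ⊕ True = False
(U ⊕ (W ∧ V)) ⊕ (Z ⊕ (X ∨ V)) = False ⊕ False = False
Z ⊕ W = True ⊕ True = False
X → V = True → True = True
(Z ⊕ W) → (X → V) = False → True = True
((U ⊕ (W ∧ V)) ⊕ (Z ⊕ (X ∨ V))) → ((Z ⊕ W) → (X → V)) = False → True = True
(((U ⊕ (W ∧ V)) ⊕ (Z ⊕ (X ∨ V))) → ((Z ⊕ W) → (X → V))) → X = True → True = True
¬((((U ⊕ (W ∧ V)) ⊕ (Z ⊕ (X ∨ V))) → ((Z ⊕ W) → (X → V))) → X) = ¬True = False
(X → (V ∧ (V ⊕ U))) ↔ ¬((((U ⊕ (W ∧ V)) ⊕ (Z ⊕ (X ∨ V))) → ((Z ⊕ W) → (X → V))) → X) = False ↔ False = True
X ⊕ W = True ⊕ True = False
((X → (V ∧ (V ⊕ U))) ↔ ¬((((U ⊕ (W ∧ V)) ⊕ (Z ⊕ (X ∨ V))) → ((Z ⊕ W) → (X → V))) → X)) → (X ⊕ W) = True → False = False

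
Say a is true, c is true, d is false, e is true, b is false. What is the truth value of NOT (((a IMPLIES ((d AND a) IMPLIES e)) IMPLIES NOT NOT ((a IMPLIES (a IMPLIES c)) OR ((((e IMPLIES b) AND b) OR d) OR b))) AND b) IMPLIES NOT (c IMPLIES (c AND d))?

True

d AND a = False AND True = False
(d AND a) IMPLIES e = False IMPLIES True = True
a IMPLIES ((d AND a) IMPLIES e) = True IMPLIES True = True
a IMPLIES c = True IMPLIES True = True
a IMPLIES (a IMPLIES c) = True IMPLIES True = True
e IMPLIES b = True IMPLIES False = False
(e IMPLIES b) AND b = False AND False = False
((e IMPLIES b) AND b) OR d = False OR False = False
(((e IMPLIES b) AND b) OR d) OR b = False OR False = False
(a IMPLIES (a IMPLIES c)) OR ((((e IMPLIES b) AND b) OR d) OR b) = True OR False = True
NOT ((a IMPLIES (a IMPLIES c)) OR ((((e IMPLIES b) AND b) OR d) OR b)) = NOT True = False
NOT NOT ((a IMPLIES (a IMPLIES c)) OR ((((e IMPLIES b) AND b) OR d) OR b)) = NOT False = True
(a IMPLIES ((d AND a) IMPLIES e)) IMPLIES NOT NOT ((a IMPLIES (a IMPLIES c)) OR ((((e IMPLIES b) AND b) OR d) OR b)) = True IMPLIES True = True
((a IMPLIES ((d AND a) IMPLIES e)) IMPLIES NOT NOT ((a IMPLIES (a IMPLIES c)) OR ((((e IMPLIES b) AND b) OR d) OR b))) AND b = True AND False = False
NOT (((a IMPLIES ((d AND a) IMPLIES e)) IMPLIES NOT NOT ((a IMPLIES (a IMPLIES c)) OR ((((e IMPLIES b) AND b) OR d) OR b))) AND b) = NOT False = True
c AND d = True AND False = False
c IMPLIES (c AND d) = True IMPLIES False = False
NOT (c IMPLIES (c AND d)) = NOT False = True
NOT (((a IMPLIES ((d AND a) IMPLIES e)) IMPLIES NOT NOT ((a IMPLIES (a IMPLIES c)) OR ((((e IMPLIES b) AND b) OR d) OR b))) AND b) IMPLIES NOT (c IMPLIES (c AND d)) = True IMPLIES True = True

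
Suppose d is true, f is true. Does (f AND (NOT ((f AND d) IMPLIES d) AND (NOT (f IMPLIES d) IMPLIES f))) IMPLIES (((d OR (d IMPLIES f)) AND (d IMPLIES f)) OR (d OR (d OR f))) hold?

T

Substituting d=T, f=T:
f AND d = T AND T = T
(f AND d) IMPLIES d = T IMPLIES T = T
NOT ((f AND d) IMPLIES d) = NOT T = F
f IMPLIES d = T IMPLIES T = T
NOT (f IMPLIES d) = NOT T = F
NOT (f IMPLIES d) IMPLIES f = F IMPLIES T = T
NOT ((f AND d) IMPLIES d) AND (NOT (f IMPLIES d) IMPLIES f) = F AND T = F
f AND (NOT ((f AND d) IMPLIES d) AND (NOT (f IMPLIES d) IMPLIES f)) = T AND F = F
d IMPLIES f = T IMPLIES T = T
d OR (d IMPLIES f) = T OR T = T
d IMPLIES f = T IMPLIES T = T
(d OR (d IMPLIES f)) AND (d IMPLIES f) = T AND T = T
d OR f = T OR T = T
d OR (d OR f) = T OR T = T
((d OR (d IMPLIES f)) AND (d IMPLIES f)) OR (d OR (d OR f)) = T OR T = T
(f AND (NOT ((f AND d) IMPLIES d) AND (NOT (f IMPLIES d) IMPLIES f))) IMPLIES (((d OR (d IMPLIES f)) AND (d IMPLIES f)) OR (d OR (d OR f))) = F IMPLIES T = T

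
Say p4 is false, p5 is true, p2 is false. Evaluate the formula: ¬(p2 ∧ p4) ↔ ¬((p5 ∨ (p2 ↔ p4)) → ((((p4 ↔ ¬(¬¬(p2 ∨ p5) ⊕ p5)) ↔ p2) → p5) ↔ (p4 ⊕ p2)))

True

Substituting p4=False, p5=True, p2=False:
p2 ∧ p4 = False ∧ False = False
¬(p2 ∧ p4) = ¬False = True
p2 ↔ p4 = False ↔ False = True
p5 ∨ (p2 ↔ p4) = True ∨ True = True
p2 ∨ p5 = False ∨ True = True
¬(p2 ∨ p5) = ¬True = False
¬¬(p2 ∨ p5) = ¬False = True
¬¬(p2 ∨ p5) ⊕ p5 = True ⊕ True = False
¬(¬¬(p2 ∨ p5) ⊕ p5) = ¬False = True
p4 ↔ ¬(¬¬(p2 ∨ p5) ⊕ p5) = False ↔ True = False
(p4 ↔ ¬(¬¬(p2 ∨ p5) ⊕ p5)) ↔ p2 = False ↔ False = True
((p4 ↔ ¬(¬¬(p2 ∨ p5) ⊕ p5)) ↔ p2) → p5 = True → True = True
p4 ⊕ p2 = False ⊕ False = False
(((p4 ↔ ¬(¬¬(p2 ∨ p5) ⊕ p5)) ↔ p2) → p5) ↔ (p4 ⊕ p2) = True ↔ False = False
(p5 ∨ (p2 ↔ p4)) → ((((p4 ↔ ¬(¬¬(p2 ∨ p5) ⊕ p5)) ↔ p2) → p5) ↔ (p4 ⊕ p2)) = True → False = False
¬((p5 ∨ (p2 ↔ p4)) → ((((p4 ↔ ¬(¬¬(p2 ∨ p5) ⊕ p5)) ↔ p2) → p5) ↔ (p4 ⊕ p2))) = ¬False = True
¬(p2 ∧ p4) ↔ ¬((p5 ∨ (p2 ↔ p4)) → ((((p4 ↔ ¬(¬¬(p2 ∨ p5) ⊕ p5)) ↔ p2) → p5) ↔ (p4 ⊕ p2))) = True ↔ True = True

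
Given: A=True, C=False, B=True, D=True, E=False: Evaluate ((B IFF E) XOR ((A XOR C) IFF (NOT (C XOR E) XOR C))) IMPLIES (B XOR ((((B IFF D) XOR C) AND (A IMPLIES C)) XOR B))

B IFF E = True IFF False = False
A XOR C = True XOR False = True
C XOR E = False XOR False = False
NOT (C XOR E) = NOT False = True
NOT (C XOR E) XOR C = True XOR False = True
(A XOR C) IFF (NOT (C XOR E) XOR C) = True IFF True = True
(B IFF E) XOR ((A XOR C) IFF (NOT (C XOR E) XOR C)) = False XOR True = True
B IFF D = True IFF True = True
(B IFF D) XOR C = True XOR False = True
A IMPLIES C = True IMPLIES False = False
((B IFF D) XOR C) AND (A IMPLIES C) = True AND False = False
(((B IFF D) XOR C) AND (A IMPLIES C)) XOR B = False XOR True = True
B XOR ((((B IFF D) XOR C) AND (A IMPLIES C)) XOR B) = True XOR True = False
((B IFF E) XOR ((A XOR C) IFF (NOT (C XOR E) XOR C))) IMPLIES (B XOR ((((B IFF D) XOR C) AND (A IMPLIES C)) XOR B)) = True IMPLIES False = False

False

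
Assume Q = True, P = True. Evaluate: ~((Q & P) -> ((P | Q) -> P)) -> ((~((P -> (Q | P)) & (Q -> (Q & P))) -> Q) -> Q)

Q & P = True & True = True
P | Q = True | True = True
(P | Q) -> P = True -> True = True
(Q & P) -> ((P | Q) -> P) = True -> True = True
~((Q & P) -> ((P | Q) -> P)) = ~True = False
Q | P = True | True = True
P -> (Q | P) = True -> True = True
Q & P = True & True = True
Q -> (Q & P) = True -> True = True
(P -> (Q | P)) & (Q -> (Q & P)) = True & True = True
~((P -> (Q | P)) & (Q -> (Q & P))) = ~True = False
~((P -> (Q | P)) & (Q -> (Q & P))) -> Q = False -> True = True
(~((P -> (Q | P)) & (Q -> (Q & P))) -> Q) -> Q = True -> True = True
~((Q & P) -> ((P | Q) -> P)) -> ((~((P -> (Q | P)) & (Q -> (Q & P))) -> Q) -> Q) = False -> True = True

True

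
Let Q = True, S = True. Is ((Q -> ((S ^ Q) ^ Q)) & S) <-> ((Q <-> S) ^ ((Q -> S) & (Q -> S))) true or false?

Substituting Q=True, S=True:
S ^ Q = True ^ True = False
(S ^ Q) ^ Q = False ^ True = True
Q -> ((S ^ Q) ^ Q) = True -> True = True
(Q -> ((S ^ Q) ^ Q)) & S = True & True = True
Q <-> S = True <-> True = True
Q -> S = True -> True = True
Q -> S = True -> True = True
(Q -> S) & (Q -> S) = True & True = True
(Q <-> S) ^ ((Q -> S) & (Q -> S)) = True ^ True = False
((Q -> ((S ^ Q) ^ Q)) & S) <-> ((Q <-> S) ^ ((Q -> S) & (Q -> S))) = True <-> False = False

False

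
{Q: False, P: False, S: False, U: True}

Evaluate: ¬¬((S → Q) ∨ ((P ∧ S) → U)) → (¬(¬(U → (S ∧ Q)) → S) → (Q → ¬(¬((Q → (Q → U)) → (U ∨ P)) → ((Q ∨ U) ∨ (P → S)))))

True

Substituting Q=False, P=False, S=False, U=True:
S → Q = False → False = True
P ∧ S = False ∧ False = False
(P ∧ S) → U = False → True = True
(S → Q) ∨ ((P ∧ S) → U) = True ∨ True = True
¬((S → Q) ∨ ((P ∧ S) → U)) = ¬True = False
¬¬((S → Q) ∨ ((P ∧ S) → U)) = ¬False = True
S ∧ Q = False ∧ False = False
U → (S ∧ Q) = True → False = False
¬(U → (S ∧ Q)) = ¬False = True
¬(U → (S ∧ Q)) → S = True → False = False
¬(¬(U → (S ∧ Q)) → S) = ¬False = True
Q → U = False → True = True
Q → (Q → U) = False → True = True
U ∨ P = True ∨ False = True
(Q → (Q → U)) → (U ∨ P) = True → True = True
¬((Q → (Q → U)) → (U ∨ P)) = ¬True = False
Q ∨ U = False ∨ True = True
P → S = False → False = True
(Q ∨ U) ∨ (P → S) = True ∨ True = True
¬((Q → (Q → U)) → (U ∨ P)) → ((Q ∨ U) ∨ (P → S)) = False → True = True
¬(¬((Q → (Q → U)) → (U ∨ P)) → ((Q ∨ U) ∨ (P → S))) = ¬True = False
Q → ¬(¬((Q → (Q → U)) → (U ∨ P)) → ((Q ∨ U) ∨ (P → S))) = False → False = True
¬(¬(U → (S ∧ Q)) → S) → (Q → ¬(¬((Q → (Q → U)) → (U ∨ P)) → ((Q ∨ U) ∨ (P → S)))) = True → True = True
¬¬((S → Q) ∨ ((P ∧ S) → U)) → (¬(¬(U → (S ∧ Q)) → S) → (Q → ¬(¬((Q → (Q → U)) → (U ∨ P)) → ((Q ∨ U) ∨ (P → S))))) = True → True = True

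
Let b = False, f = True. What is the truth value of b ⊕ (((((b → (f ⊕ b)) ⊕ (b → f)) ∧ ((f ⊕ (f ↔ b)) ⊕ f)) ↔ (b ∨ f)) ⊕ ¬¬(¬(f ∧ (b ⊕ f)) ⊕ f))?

f ⊕ b = True ⊕ False = True
b → (f ⊕ b) = False → True = True
b → f = False → True = True
(b → (f ⊕ b)) ⊕ (b → f) = True ⊕ True = False
f ↔ b = True ↔ False = False
f ⊕ (f ↔ b) = True ⊕ False = True
(f ⊕ (f ↔ b)) ⊕ f = True ⊕ True = False
((b → (f ⊕ b)) ⊕ (b → f)) ∧ ((f ⊕ (f ↔ b)) ⊕ f) = False ∧ False = False
b ∨ f = False ∨ True = True
(((b → (f ⊕ b)) ⊕ (b → f)) ∧ ((f ⊕ (f ↔ b)) ⊕ f)) ↔ (b ∨ f) = False ↔ True = False
b ⊕ f = False ⊕ True = True
f ∧ (b ⊕ f) = True ∧ True = True
¬(f ∧ (b ⊕ f)) = ¬True = False
¬(f ∧ (b ⊕ f)) ⊕ f = False ⊕ True = True
¬(¬(f ∧ (b ⊕ f)) ⊕ f) = ¬True = False
¬¬(¬(f ∧ (b ⊕ f)) ⊕ f) = ¬False = True
((((b → (f ⊕ b)) ⊕ (b → f)) ∧ ((f ⊕ (f ↔ b)) ⊕ f)) ↔ (b ∨ f)) ⊕ ¬¬(¬(f ∧ (b ⊕ f)) ⊕ f) = False ⊕ True = True
b ⊕ (((((b → (f ⊕ b)) ⊕ (b → f)) ∧ ((f ⊕ (f ↔ b)) ⊕ f)) ↔ (b ∨ f)) ⊕ ¬¬(¬(f ∧ (b ⊕ f)) ⊕ f)) = False ⊕ True = True

True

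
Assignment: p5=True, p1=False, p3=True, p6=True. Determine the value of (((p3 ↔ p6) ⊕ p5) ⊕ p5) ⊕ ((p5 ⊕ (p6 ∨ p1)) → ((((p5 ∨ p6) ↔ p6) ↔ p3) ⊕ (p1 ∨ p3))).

False

Substituting p5=True, p1=False, p3=True, p6=True:
p3 ↔ p6 = True ↔ True = True
(p3 ↔ p6) ⊕ p5 = True ⊕ True = False
((p3 ↔ p6) ⊕ p5) ⊕ p5 = False ⊕ True = True
p6 ∨ p1 = True ∨ False = True
p5 ⊕ (p6 ∨ p1) = True ⊕ True = False
p5 ∨ p6 = True ∨ True = True
(p5 ∨ p6) ↔ p6 = True ↔ True = True
((p5 ∨ p6) ↔ p6) ↔ p3 = True ↔ True = True
p1 ∨ p3 = False ∨ True = True
(((p5 ∨ p6) ↔ p6) ↔ p3) ⊕ (p1 ∨ p3) = True ⊕ True = False
(p5 ⊕ (p6 ∨ p1)) → ((((p5 ∨ p6) ↔ p6) ↔ p3) ⊕ (p1 ∨ p3)) = False → False = True
(((p3 ↔ p6) ⊕ p5) ⊕ p5) ⊕ ((p5 ⊕ (p6 ∨ p1)) → ((((p5 ∨ p6) ↔ p6) ↔ p3) ⊕ (p1 ∨ p3))) = True ⊕ True = False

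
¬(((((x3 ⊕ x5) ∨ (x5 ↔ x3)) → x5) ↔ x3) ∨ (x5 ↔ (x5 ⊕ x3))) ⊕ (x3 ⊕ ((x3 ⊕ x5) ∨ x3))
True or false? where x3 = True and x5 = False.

True

x3 ⊕ x5 = True ⊕ False = True
x5 ↔ x3 = False ↔ True = False
(x3 ⊕ x5) ∨ (x5 ↔ x3) = True ∨ False = True
((x3 ⊕ x5) ∨ (x5 ↔ x3)) → x5 = True → False = False
(((x3 ⊕ x5) ∨ (x5 ↔ x3)) → x5) ↔ x3 = False ↔ True = False
x5 ⊕ x3 = False ⊕ True = True
x5 ↔ (x5 ⊕ x3) = False ↔ True = False
((((x3 ⊕ x5) ∨ (x5 ↔ x3)) → x5) ↔ x3) ∨ (x5 ↔ (x5 ⊕ x3)) = False ∨ False = False
¬(((((x3 ⊕ x5) ∨ (x5 ↔ x3)) → x5) ↔ x3) ∨ (x5 ↔ (x5 ⊕ x3))) = ¬False = True
x3 ⊕ x5 = True ⊕ False = True
(x3 ⊕ x5) ∨ x3 = True ∨ True = True
x3 ⊕ ((x3 ⊕ x5) ∨ x3) = True ⊕ True = False
¬(((((x3 ⊕ x5) ∨ (x5 ↔ x3)) → x5) ↔ x3) ∨ (x5 ↔ (x5 ⊕ x3))) ⊕ (x3 ⊕ ((x3 ⊕ x5) ∨ x3)) = True ⊕ False = True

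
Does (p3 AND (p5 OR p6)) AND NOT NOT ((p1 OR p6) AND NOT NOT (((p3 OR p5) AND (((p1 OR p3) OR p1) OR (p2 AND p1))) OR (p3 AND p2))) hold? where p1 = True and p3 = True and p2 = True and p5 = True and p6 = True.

p5 OR p6 = True OR True = True
p3 AND (p5 OR p6) = True AND True = True
p1 OR p6 = True OR True = True
p3 OR p5 = True OR True = True
p1 OR p3 = True OR True = True
(p1 OR p3) OR p1 = True OR True = True
p2 AND p1 = True AND True = True
((p1 OR p3) OR p1) OR (p2 AND p1) = True OR True = True
(p3 OR p5) AND (((p1 OR p3) OR p1) OR (p2 AND p1)) = True AND True = True
p3 AND p2 = True AND True = True
((p3 OR p5) AND (((p1 OR p3) OR p1) OR (p2 AND p1))) OR (p3 AND p2) = True OR True = True
NOT (((p3 OR p5) AND (((p1 OR p3) OR p1) OR (p2 AND p1))) OR (p3 AND p2)) = NOT True = False
NOT NOT (((p3 OR p5) AND (((p1 OR p3) OR p1) OR (p2 AND p1))) OR (p3 AND p2)) = NOT False = True
(p1 OR p6) AND NOT NOT (((p3 OR p5) AND (((p1 OR p3) OR p1) OR (p2 AND p1))) OR (p3 AND p2)) = True AND True = True
NOT ((p1 OR p6) AND NOT NOT (((p3 OR p5) AND (((p1 OR p3) OR p1) OR (p2 AND p1))) OR (p3 AND p2))) = NOT True = False
NOT NOT ((p1 OR p6) AND NOT NOT (((p3 OR p5) AND (((p1 OR p3) OR p1) OR (p2 AND p1))) OR (p3 AND p2))) = NOT False = True
(p3 AND (p5 OR p6)) AND NOT NOT ((p1 OR p6) AND NOT NOT (((p3 OR p5) AND (((p1 OR p3) OR p1) OR (p2 AND p1))) OR (p3 AND p2))) = True AND True = True

True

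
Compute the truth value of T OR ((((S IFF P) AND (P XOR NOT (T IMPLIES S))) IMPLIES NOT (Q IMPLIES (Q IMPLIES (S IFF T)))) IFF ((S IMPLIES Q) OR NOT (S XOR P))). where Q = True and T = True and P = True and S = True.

S IFF P = True IFF True = True
T IMPLIES S = True IMPLIES True = True
NOT (T IMPLIES S) = NOT True = False
P XOR NOT (T IMPLIES S) = True XOR False = True
(S IFF P) AND (P XOR NOT (T IMPLIES S)) = True AND True = True
S IFF T = True IFF True = True
Q IMPLIES (S IFF T) = True IMPLIES True = True
Q IMPLIES (Q IMPLIES (S IFF T)) = True IMPLIES True = True
NOT (Q IMPLIES (Q IMPLIES (S IFF T))) = NOT True = False
((S IFF P) AND (P XOR NOT (T IMPLIES S))) IMPLIES NOT (Q IMPLIES (Q IMPLIES (S IFF T))) = True IMPLIES False = False
S IMPLIES Q = True IMPLIES True = True
S XOR P = True XOR True = False
NOT (S XOR P) = NOT False = True
(S IMPLIES Q) OR NOT (S XOR P) = True OR True = True
(((S IFF P) AND (P XOR NOT (T IMPLIES S))) IMPLIES NOT (Q IMPLIES (Q IMPLIES (S IFF T)))) IFF ((S IMPLIES Q) OR NOT (S XOR P)) = False IFF True = False
T OR ((((S IFF P) AND (P XOR NOT (T IMPLIES S))) IMPLIES NOT (Q IMPLIES (Q IMPLIES (S IFF T)))) IFF ((S IMPLIES Q) OR NOT (S XOR P))) = True OR False = True

True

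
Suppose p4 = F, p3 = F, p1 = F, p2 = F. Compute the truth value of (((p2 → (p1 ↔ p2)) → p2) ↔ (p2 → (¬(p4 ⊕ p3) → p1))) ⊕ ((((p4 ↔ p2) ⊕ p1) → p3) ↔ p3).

p1 ↔ p2 = F ↔ F = T
p2 → (p1 ↔ p2) = F → T = T
(p2 → (p1 ↔ p2)) → p2 = T → F = F
p4 ⊕ p3 = F ⊕ F = F
¬(p4 ⊕ p3) = ¬F = T
¬(p4 ⊕ p3) → p1 = T → F = F
p2 → (¬(p4 ⊕ p3) → p1) = F → F = T
((p2 → (p1 ↔ p2)) → p2) ↔ (p2 → (¬(p4 ⊕ p3) → p1)) = F ↔ T = F
p4 ↔ p2 = F ↔ F = T
(p4 ↔ p2) ⊕ p1 = T ⊕ F = T
((p4 ↔ p2) ⊕ p1) → p3 = T → F = F
(((p4 ↔ p2) ⊕ p1) → p3) ↔ p3 = F ↔ F = T
(((p2 → (p1 ↔ p2)) → p2) ↔ (p2 → (¬(p4 ⊕ p3) → p1))) ⊕ ((((p4 ↔ p2) ⊕ p1) → p3) ↔ p3) = F ⊕ T = T

T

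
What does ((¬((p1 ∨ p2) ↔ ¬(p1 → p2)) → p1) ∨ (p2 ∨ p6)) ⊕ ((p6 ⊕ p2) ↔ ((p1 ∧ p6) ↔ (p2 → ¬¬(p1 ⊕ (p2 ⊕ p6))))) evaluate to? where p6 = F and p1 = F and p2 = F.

F

Substituting p6=F, p1=F, p2=F:
p1 ∨ p2 = F ∨ F = F
p1 → p2 = F → F = T
¬(p1 → p2) = ¬T = F
(p1 ∨ p2) ↔ ¬(p1 → p2) = F ↔ F = T
¬((p1 ∨ p2) ↔ ¬(p1 → p2)) = ¬T = F
¬((p1 ∨ p2) ↔ ¬(p1 → p2)) → p1 = F → F = T
p2 ∨ p6 = F ∨ F = F
(¬((p1 ∨ p2) ↔ ¬(p1 → p2)) → p1) ∨ (p2 ∨ p6) = T ∨ F = T
p6 ⊕ p2 = F ⊕ F = F
p1 ∧ p6 = F ∧ F = F
p2 ⊕ p6 = F ⊕ F = F
p1 ⊕ (p2 ⊕ p6) = F ⊕ F = F
¬(p1 ⊕ (p2 ⊕ p6)) = ¬F = T
¬¬(p1 ⊕ (p2 ⊕ p6)) = ¬T = F
p2 → ¬¬(p1 ⊕ (p2 ⊕ p6)) = F → F = T
(p1 ∧ p6) ↔ (p2 → ¬¬(p1 ⊕ (p2 ⊕ p6))) = F ↔ T = F
(p6 ⊕ p2) ↔ ((p1 ∧ p6) ↔ (p2 → ¬¬(p1 ⊕ (p2 ⊕ p6)))) = F ↔ F = T
((¬((p1 ∨ p2) ↔ ¬(p1 → p2)) → p1) ∨ (p2 ∨ p6)) ⊕ ((p6 ⊕ p2) ↔ ((p1 ∧ p6) ↔ (p2 → ¬¬(p1 ⊕ (p2 ⊕ p6))))) = T ⊕ T = F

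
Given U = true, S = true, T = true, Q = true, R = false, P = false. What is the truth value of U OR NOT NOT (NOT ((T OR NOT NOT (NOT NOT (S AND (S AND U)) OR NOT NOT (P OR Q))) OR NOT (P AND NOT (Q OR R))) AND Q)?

S AND U = true AND true = true
S AND (S AND U) = true AND true = true
NOT (S AND (S AND U)) = NOT true = false
NOT NOT (S AND (S AND U)) = NOT false = true
P OR Q = false OR true = true
NOT (P OR Q) = NOT true = false
NOT NOT (P OR Q) = NOT false = true
NOT NOT (S AND (S AND U)) OR NOT NOT (P OR Q) = true OR true = true
NOT (NOT NOT (S AND (S AND U)) OR NOT NOT (P OR Q)) = NOT true = false
NOT NOT (NOT NOT (S AND (S AND U)) OR NOT NOT (P OR Q)) = NOT false = true
T OR NOT NOT (NOT NOT (S AND (S AND U)) OR NOT NOT (P OR Q)) = true OR true = true
Q OR R = true OR false = true
NOT (Q OR R) = NOT true = false
P AND NOT (Q OR R) = false AND false = false
NOT (P AND NOT (Q OR R)) = NOT false = true
(T OR NOT NOT (NOT NOT (S AND (S AND U)) OR NOT NOT (P OR Q))) OR NOT (P AND NOT (Q OR R)) = true OR true = true
NOT ((T OR NOT NOT (NOT NOT (S AND (S AND U)) OR NOT NOT (P OR Q))) OR NOT (P AND NOT (Q OR R))) = NOT true = false
NOT ((T OR NOT NOT (NOT NOT (S AND (S AND U)) OR NOT NOT (P OR Q))) OR NOT (P AND NOT (Q OR R))) AND Q = false AND true = false
NOT (NOT ((T OR NOT NOT (NOT NOT (S AND (S AND U)) OR NOT NOT (P OR Q))) OR NOT (P AND NOT (Q OR R))) AND Q) = NOT false = true
NOT NOT (NOT ((T OR NOT NOT (NOT NOT (S AND (S AND U)) OR NOT NOT (P OR Q))) OR NOT (P AND NOT (Q OR R))) AND Q) = NOT true = false
U OR NOT NOT (NOT ((T OR NOT NOT (NOT NOT (S AND (S AND U)) OR NOT NOT (P OR Q))) OR NOT (P AND NOT (Q OR R))) AND Q) = true OR false = true

true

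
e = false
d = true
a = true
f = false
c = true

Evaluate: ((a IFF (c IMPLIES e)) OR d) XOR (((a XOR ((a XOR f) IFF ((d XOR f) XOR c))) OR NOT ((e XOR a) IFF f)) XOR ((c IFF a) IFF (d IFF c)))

Substituting e=false, d=true, a=true, f=false, c=true:
c IMPLIES e = true IMPLIES false = false
a IFF (c IMPLIES e) = true IFF false = false
(a IFF (c IMPLIES e)) OR d = false OR true = true
a XOR f = true XOR false = true
d XOR f = true XOR false = true
(d XOR f) XOR c = true XOR true = false
(a XOR f) IFF ((d XOR f) XOR c) = true IFF false = false
a XOR ((a XOR f) IFF ((d XOR f) XOR c)) = true XOR false = true
e XOR a = false XOR true = true
(e XOR a) IFF f = true IFF false = false
NOT ((e XOR a) IFF f) = NOT false = true
(a XOR ((a XOR f) IFF ((d XOR f) XOR c))) OR NOT ((e XOR a) IFF f) = true OR true = true
c IFF a = true IFF true = true
d IFF c = true IFF true = true
(c IFF a) IFF (d IFF c) = true IFF true = true
((a XOR ((a XOR f) IFF ((d XOR f) XOR c))) OR NOT ((e XOR a) IFF f)) XOR ((c IFF a) IFF (d IFF c)) = true XOR true = false
((a IFF (c IMPLIES e)) OR d) XOR (((a XOR ((a XOR f) IFF ((d XOR f) XOR c))) OR NOT ((e XOR a) IFF f)) XOR ((c IFF a) IFF (d IFF c))) = true XOR false = true

true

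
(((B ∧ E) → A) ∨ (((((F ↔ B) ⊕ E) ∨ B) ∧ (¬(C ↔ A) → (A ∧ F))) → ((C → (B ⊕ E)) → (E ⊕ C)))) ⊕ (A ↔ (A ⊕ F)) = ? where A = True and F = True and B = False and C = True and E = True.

True

B ∧ E = False ∧ True = False
(B ∧ E) → A = False → True = True
F ↔ B = True ↔ False = False
(F ↔ B) ⊕ E = False ⊕ True = True
((F ↔ B) ⊕ E) ∨ B = True ∨ False = True
C ↔ A = True ↔ True = True
¬(C ↔ A) = ¬True = False
A ∧ F = True ∧ True = True
¬(C ↔ A) → (A ∧ F) = False → True = True
(((F ↔ B) ⊕ E) ∨ B) ∧ (¬(C ↔ A) → (A ∧ F)) = True ∧ True = True
B ⊕ E = False ⊕ True = True
C → (B ⊕ E) = True → True = True
E ⊕ C = True ⊕ True = False
(C → (B ⊕ E)) → (E ⊕ C) = True → False = False
((((F ↔ B) ⊕ E) ∨ B) ∧ (¬(C ↔ A) → (A ∧ F))) → ((C → (B ⊕ E)) → (E ⊕ C)) = True → False = False
((B ∧ E) → A) ∨ (((((F ↔ B) ⊕ E) ∨ B) ∧ (¬(C ↔ A) → (A ∧ F))) → ((C → (B ⊕ E)) → (E ⊕ C))) = True ∨ False = True
A ⊕ F = True ⊕ True = False
A ↔ (A ⊕ F) = True ↔ False = False
(((B ∧ E) → A) ∨ (((((F ↔ B) ⊕ E) ∨ B) ∧ (¬(C ↔ A) → (A ∧ F))) → ((C → (B ⊕ E)) → (E ⊕ C)))) ⊕ (A ↔ (A ⊕ F)) = True ⊕ False = True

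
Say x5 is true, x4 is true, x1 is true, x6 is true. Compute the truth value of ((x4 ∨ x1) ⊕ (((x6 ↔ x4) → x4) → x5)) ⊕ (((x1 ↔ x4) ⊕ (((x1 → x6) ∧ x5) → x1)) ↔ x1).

False

Substituting x5=True, x4=True, x1=True, x6=True:
x4 ∨ x1 = True ∨ True = True
x6 ↔ x4 = True ↔ True = True
(x6 ↔ x4) → x4 = True → True = True
((x6 ↔ x4) → x4) → x5 = True → True = True
(x4 ∨ x1) ⊕ (((x6 ↔ x4) → x4) → x5) = True ⊕ True = False
x1 ↔ x4 = True ↔ True = True
x1 → x6 = True → True = True
(x1 → x6) ∧ x5 = True ∧ True = True
((x1 → x6) ∧ x5) → x1 = True → True = True
(x1 ↔ x4) ⊕ (((x1 → x6) ∧ x5) → x1) = True ⊕ True = False
((x1 ↔ x4) ⊕ (((x1 → x6) ∧ x5) → x1)) ↔ x1 = False ↔ True = False
((x4 ∨ x1) ⊕ (((x6 ↔ x4) → x4) → x5)) ⊕ (((x1 ↔ x4) ⊕ (((x1 → x6) ∧ x5) → x1)) ↔ x1) = False ⊕ False = False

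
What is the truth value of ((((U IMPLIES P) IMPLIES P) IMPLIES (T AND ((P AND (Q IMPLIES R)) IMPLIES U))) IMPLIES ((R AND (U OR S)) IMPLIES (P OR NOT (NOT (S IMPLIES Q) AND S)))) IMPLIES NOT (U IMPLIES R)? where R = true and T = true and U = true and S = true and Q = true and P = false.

U IMPLIES P = true IMPLIES false = false
(U IMPLIES P) IMPLIES P = false IMPLIES false = true
Q IMPLIES R = true IMPLIES true = true
P AND (Q IMPLIES R) = false AND true = false
(P AND (Q IMPLIES R)) IMPLIES U = false IMPLIES true = true
T AND ((P AND (Q IMPLIES R)) IMPLIES U) = true AND true = true
((U IMPLIES P) IMPLIES P) IMPLIES (T AND ((P AND (Q IMPLIES R)) IMPLIES U)) = true IMPLIES true = true
U OR S = true OR true = true
R AND (U OR S) = true AND true = true
S IMPLIES Q = true IMPLIES true = true
NOT (S IMPLIES Q) = NOT true = false
NOT (S IMPLIES Q) AND S = false AND true = false
NOT (NOT (S IMPLIES Q) AND S) = NOT false = true
P OR NOT (NOT (S IMPLIES Q) AND S) = false OR true = true
(R AND (U OR S)) IMPLIES (P OR NOT (NOT (S IMPLIES Q) AND S)) = true IMPLIES true = true
(((U IMPLIES P) IMPLIES P) IMPLIES (T AND ((P AND (Q IMPLIES R)) IMPLIES U))) IMPLIES ((R AND (U OR S)) IMPLIES (P OR NOT (NOT (S IMPLIES Q) AND S))) = true IMPLIES true = true
U IMPLIES R = true IMPLIES true = true
NOT (U IMPLIES R) = NOT true = false
((((U IMPLIES P) IMPLIES P) IMPLIES (T AND ((P AND (Q IMPLIES R)) IMPLIES U))) IMPLIES ((R AND (U OR S)) IMPLIES (P OR NOT (NOT (S IMPLIES Q) AND S)))) IMPLIES NOT (U IMPLIES R) = true IMPLIES false = false

false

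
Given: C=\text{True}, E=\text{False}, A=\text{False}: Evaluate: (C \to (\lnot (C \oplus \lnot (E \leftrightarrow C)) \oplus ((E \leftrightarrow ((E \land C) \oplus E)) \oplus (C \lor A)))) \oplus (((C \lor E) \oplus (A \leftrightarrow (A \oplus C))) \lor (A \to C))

E \leftrightarrow C = \text{False} \leftrightarrow \text{True} = \text{False}
\lnot (E \leftrightarrow C) = \lnot \text{False} = \text{True}
C \oplus \lnot (E \leftrightarrow C) = \text{True} \oplus \text{True} = \text{False}
\lnot (C \oplus \lnot (E \leftrightarrow C)) = \lnot \text{False} = \text{True}
E \land C = \text{False} \land \text{True} = \text{False}
(E \land C) \oplus E = \text{False} \oplus \text{False} = \text{False}
E \leftrightarrow ((E \land C) \oplus E) = \text{False} \leftrightarrow \text{False} = \text{True}
C \lor A = \text{True} \lor \text{False} = \text{True}
(E \leftrightarrow ((E \land C) \oplus E)) \oplus (C \lor A) = \text{True} \oplus \text{True} = \text{False}
\lnot (C \oplus \lnot (E \leftrightarrow C)) \oplus ((E \leftrightarrow ((E \land C) \oplus E)) \oplus (C \lor A)) = \text{True} \oplus \text{False} = \text{True}
C \to (\lnot (C \oplus \lnot (E \leftrightarrow C)) \oplus ((E \leftrightarrow ((E \land C) \oplus E)) \oplus (C \lor A))) = \text{True} \to \text{True} = \text{True}
C \lor E = \text{True} \lor \text{False} = \text{True}
A \oplus C = \text{False} \oplus \text{True} = \text{True}
A \leftrightarrow (A \oplus C) = \text{False} \leftrightarrow \text{True} = \text{False}
(C \lor E) \oplus (A \leftrightarrow (A \oplus C)) = \text{True} \oplus \text{False} = \text{True}
A \to C = \text{False} \to \text{True} = \text{True}
((C \lor E) \oplus (A \leftrightarrow (A \oplus C))) \lor (A \to C) = \text{True} \lor \text{True} = \text{True}
(C \to (\lnot (C \oplus \lnot (E \leftrightarrow C)) \oplus ((E \leftrightarrow ((E \land C) \oplus E)) \oplus (C \lor A)))) \oplus (((C \lor E) \oplus (A \leftrightarrow (A \oplus C))) \lor (A \to C)) = \text{True} \oplus \text{True} = \text{False}

\text{False}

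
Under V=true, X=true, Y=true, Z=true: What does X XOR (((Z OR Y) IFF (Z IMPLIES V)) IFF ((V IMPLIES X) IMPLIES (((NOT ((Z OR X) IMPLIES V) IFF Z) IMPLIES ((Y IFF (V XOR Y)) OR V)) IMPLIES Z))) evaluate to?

Z OR Y = true OR true = true
Z IMPLIES V = true IMPLIES true = true
(Z OR Y) IFF (Z IMPLIES V) = true IFF true = true
V IMPLIES X = true IMPLIES true = true
Z OR X = true OR true = true
(Z OR X) IMPLIES V = true IMPLIES true = true
NOT ((Z OR X) IMPLIES V) = NOT true = false
NOT ((Z OR X) IMPLIES V) IFF Z = false IFF true = false
V XOR Y = true XOR true = false
Y IFF (V XOR Y) = true IFF false = false
(Y IFF (V XOR Y)) OR V = false OR true = true
(NOT ((Z OR X) IMPLIES V) IFF Z) IMPLIES ((Y IFF (V XOR Y)) OR V) = false IMPLIES true = true
((NOT ((Z OR X) IMPLIES V) IFF Z) IMPLIES ((Y IFF (V XOR Y)) OR V)) IMPLIES Z = true IMPLIES true = true
(V IMPLIES X) IMPLIES (((NOT ((Z OR X) IMPLIES V) IFF Z) IMPLIES ((Y IFF (V XOR Y)) OR V)) IMPLIES Z) = true IMPLIES true = true
((Z OR Y) IFF (Z IMPLIES V)) IFF ((V IMPLIES X) IMPLIES (((NOT ((Z OR X) IMPLIES V) IFF Z) IMPLIES ((Y IFF (V XOR Y)) OR V)) IMPLIES Z)) = true IFF true = true
X XOR (((Z OR Y) IFF (Z IMPLIES V)) IFF ((V IMPLIES X) IMPLIES (((NOT ((Z OR X) IMPLIES V) IFF Z) IMPLIES ((Y IFF (V XOR Y)) OR V)) IMPLIES Z))) = true XOR true = false

false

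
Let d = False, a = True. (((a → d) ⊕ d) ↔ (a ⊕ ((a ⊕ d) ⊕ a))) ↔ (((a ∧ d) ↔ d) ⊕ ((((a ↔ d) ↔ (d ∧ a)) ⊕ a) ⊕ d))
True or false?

False

Substituting d=False, a=True:
a → d = True → False = False
(a → d) ⊕ d = False ⊕ False = False
a ⊕ d = True ⊕ False = True
(a ⊕ d) ⊕ a = True ⊕ True = False
a ⊕ ((a ⊕ d) ⊕ a) = True ⊕ False = True
((a → d) ⊕ d) ↔ (a ⊕ ((a ⊕ d) ⊕ a)) = False ↔ True = False
a ∧ d = True ∧ False = False
(a ∧ d) ↔ d = False ↔ False = True
a ↔ d = True ↔ False = False
d ∧ a = False ∧ True = False
(a ↔ d) ↔ (d ∧ a) = False ↔ False = True
((a ↔ d) ↔ (d ∧ a)) ⊕ a = True ⊕ True = False
(((a ↔ d) ↔ (d ∧ a)) ⊕ a) ⊕ d = False ⊕ False = False
((a ∧ d) ↔ d) ⊕ ((((a ↔ d) ↔ (d ∧ a)) ⊕ a) ⊕ d) = True ⊕ False = True
(((a → d) ⊕ d) ↔ (a ⊕ ((a ⊕ d) ⊕ a))) ↔ (((a ∧ d) ↔ d) ⊕ ((((a ↔ d) ↔ (d ∧ a)) ⊕ a) ⊕ d)) = False ↔ True = False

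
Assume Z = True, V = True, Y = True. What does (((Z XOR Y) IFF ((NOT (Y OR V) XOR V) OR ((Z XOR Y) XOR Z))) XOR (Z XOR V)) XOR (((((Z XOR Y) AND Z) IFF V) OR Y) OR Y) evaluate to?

Z XOR Y = True XOR True = False
Y OR V = True OR True = True
NOT (Y OR V) = NOT True = False
NOT (Y OR V) XOR V = False XOR True = True
Z XOR Y = True XOR True = False
(Z XOR Y) XOR Z = False XOR True = True
(NOT (Y OR V) XOR V) OR ((Z XOR Y) XOR Z) = True OR True = True
(Z XOR Y) IFF ((NOT (Y OR V) XOR V) OR ((Z XOR Y) XOR Z)) = False IFF True = False
Z XOR V = True XOR True = False
((Z XOR Y) IFF ((NOT (Y OR V) XOR V) OR ((Z XOR Y) XOR Z))) XOR (Z XOR V) = False XOR False = False
Z XOR Y = True XOR True = False
(Z XOR Y) AND Z = False AND True = False
((Z XOR Y) AND Z) IFF V = False IFF True = False
(((Z XOR Y) AND Z) IFF V) OR Y = False OR True = True
((((Z XOR Y) AND Z) IFF V) OR Y) OR Y = True OR True = True
(((Z XOR Y) IFF ((NOT (Y OR V) XOR V) OR ((Z XOR Y) XOR Z))) XOR (Z XOR V)) XOR (((((Z XOR Y) AND Z) IFF V) OR Y) OR Y) = False XOR True = True

True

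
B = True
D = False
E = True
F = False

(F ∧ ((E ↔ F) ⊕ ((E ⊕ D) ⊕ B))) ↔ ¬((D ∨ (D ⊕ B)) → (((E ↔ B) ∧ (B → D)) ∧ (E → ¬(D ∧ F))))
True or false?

False

Substituting B=True, D=False, E=True, F=False:
E ↔ F = True ↔ False = False
E ⊕ D = True ⊕ False = True
(E ⊕ D) ⊕ B = True ⊕ True = False
(E ↔ F) ⊕ ((E ⊕ D) ⊕ B) = False ⊕ False = False
F ∧ ((E ↔ F) ⊕ ((E ⊕ D) ⊕ B)) = False ∧ False = False
D ⊕ B = False ⊕ True = True
D ∨ (D ⊕ B) = False ∨ True = True
E ↔ B = True ↔ True = True
B → D = True → False = False
(E ↔ B) ∧ (B → D) = True ∧ False = False
D ∧ F = False ∧ False = False
¬(D ∧ F) = ¬False = True
E → ¬(D ∧ F) = True → True = True
((E ↔ B) ∧ (B → D)) ∧ (E → ¬(D ∧ F)) = False ∧ True = False
(D ∨ (D ⊕ B)) → (((E ↔ B) ∧ (B → D)) ∧ (E → ¬(D ∧ F))) = True → False = False
¬((D ∨ (D ⊕ B)) → (((E ↔ B) ∧ (B → D)) ∧ (E → ¬(D ∧ F)))) = ¬False = True
(F ∧ ((E ↔ F) ⊕ ((E ⊕ D) ⊕ B))) ↔ ¬((D ∨ (D ⊕ B)) → (((E ↔ B) ∧ (B → D)) ∧ (E → ¬(D ∧ F)))) = False ↔ True = False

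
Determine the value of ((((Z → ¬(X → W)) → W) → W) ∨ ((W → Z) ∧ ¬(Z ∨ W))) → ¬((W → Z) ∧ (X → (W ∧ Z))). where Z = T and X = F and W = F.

T

X → W = F → F = T
¬(X → W) = ¬T = F
Z → ¬(X → W) = T → F = F
(Z → ¬(X → W)) → W = F → F = T
((Z → ¬(X → W)) → W) → W = T → F = F
W → Z = F → T = T
Z ∨ W = T ∨ F = T
¬(Z ∨ W) = ¬T = F
(W → Z) ∧ ¬(Z ∨ W) = T ∧ F = F
(((Z → ¬(X → W)) → W) → W) ∨ ((W → Z) ∧ ¬(Z ∨ W)) = F ∨ F = F
W → Z = F → T = T
W ∧ Z = F ∧ T = F
X → (W ∧ Z) = F → F = T
(W → Z) ∧ (X → (W ∧ Z)) = T ∧ T = T
¬((W → Z) ∧ (X → (W ∧ Z))) = ¬T = F
((((Z → ¬(X → W)) → W) → W) ∨ ((W → Z) ∧ ¬(Z ∨ W))) → ¬((W → Z) ∧ (X → (W ∧ Z))) = F → F = T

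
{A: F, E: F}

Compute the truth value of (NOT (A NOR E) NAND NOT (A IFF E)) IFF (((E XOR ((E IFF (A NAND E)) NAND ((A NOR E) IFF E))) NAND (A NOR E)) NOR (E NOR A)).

F

A NOR E = F NOR F = T
NOT (A NOR E) = NOT T = F
A IFF E = F IFF F = T
NOT (A IFF E) = NOT T = F
NOT (A NOR E) NAND NOT (A IFF E) = F NAND F = T
A NAND E = F NAND F = T
E IFF (A NAND E) = F IFF T = F
A NOR E = F NOR F = T
(A NOR E) IFF E = T IFF F = F
(E IFF (A NAND E)) NAND ((A NOR E) IFF E) = F NAND F = T
E XOR ((E IFF (A NAND E)) NAND ((A NOR E) IFF E)) = F XOR T = T
A NOR E = F NOR F = T
(E XOR ((E IFF (A NAND E)) NAND ((A NOR E) IFF E))) NAND (A NOR E) = T NAND T = F
E NOR A = F NOR F = T
((E XOR ((E IFF (A NAND E)) NAND ((A NOR E) IFF E))) NAND (A NOR E)) NOR (E NOR A) = F NOR T = F
(NOT (A NOR E) NAND NOT (A IFF E)) IFF (((E XOR ((E IFF (A NAND E)) NAND ((A NOR E) IFF E))) NAND (A NOR E)) NOR (E NOR A)) = T IFF F = F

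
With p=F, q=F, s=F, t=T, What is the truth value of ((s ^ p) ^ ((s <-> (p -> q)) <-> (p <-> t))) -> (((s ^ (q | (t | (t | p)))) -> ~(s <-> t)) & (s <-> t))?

s ^ p = F ^ F = F
p -> q = F -> F = T
s <-> (p -> q) = F <-> T = F
p <-> t = F <-> T = F
(s <-> (p -> q)) <-> (p <-> t) = F <-> F = T
(s ^ p) ^ ((s <-> (p -> q)) <-> (p <-> t)) = F ^ T = T
t | p = T | F = T
t | (t | p) = T | T = T
q | (t | (t | p)) = F | T = T
s ^ (q | (t | (t | p))) = F ^ T = T
s <-> t = F <-> T = F
~(s <-> t) = ~F = T
(s ^ (q | (t | (t | p)))) -> ~(s <-> t) = T -> T = T
s <-> t = F <-> T = F
((s ^ (q | (t | (t | p)))) -> ~(s <-> t)) & (s <-> t) = T & F = F
((s ^ p) ^ ((s <-> (p -> q)) <-> (p <-> t))) -> (((s ^ (q | (t | (t | p)))) -> ~(s <-> t)) & (s <-> t)) = T -> F = F

F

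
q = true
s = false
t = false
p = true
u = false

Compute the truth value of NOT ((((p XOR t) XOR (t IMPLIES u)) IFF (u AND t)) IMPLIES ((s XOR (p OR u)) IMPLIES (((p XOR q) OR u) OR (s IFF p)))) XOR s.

p XOR t = true XOR false = true
t IMPLIES u = false IMPLIES false = true
(p XOR t) XOR (t IMPLIES u) = true XOR true = false
u AND t = false AND false = false
((p XOR t) XOR (t IMPLIES u)) IFF (u AND t) = false IFF false = true
p OR u = true OR false = true
s XOR (p OR u) = false XOR true = true
p XOR q = true XOR true = false
(p XOR q) OR u = false OR false = false
s IFF p = false IFF true = false
((p XOR q) OR u) OR (s IFF p) = false OR false = false
(s XOR (p OR u)) IMPLIES (((p XOR q) OR u) OR (s IFF p)) = true IMPLIES false = false
(((p XOR t) XOR (t IMPLIES u)) IFF (u AND t)) IMPLIES ((s XOR (p OR u)) IMPLIES (((p XOR q) OR u) OR (s IFF p))) = true IMPLIES false = false
NOT ((((p XOR t) XOR (t IMPLIES u)) IFF (u AND t)) IMPLIES ((s XOR (p OR u)) IMPLIES (((p XOR q) OR u) OR (s IFF p)))) = NOT false = true
NOT ((((p XOR t) XOR (t IMPLIES u)) IFF (u AND t)) IMPLIES ((s XOR (p OR u)) IMPLIES (((p XOR q) OR u) OR (s IFF p)))) XOR s = true XOR false = true

true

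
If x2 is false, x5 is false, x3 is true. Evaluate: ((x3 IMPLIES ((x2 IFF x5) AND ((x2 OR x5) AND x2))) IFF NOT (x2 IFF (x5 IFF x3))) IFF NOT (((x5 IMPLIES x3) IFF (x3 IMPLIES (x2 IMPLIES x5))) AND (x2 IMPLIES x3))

False

x2 IFF x5 = False IFF False = True
x2 OR x5 = False OR False = False
(x2 OR x5) AND x2 = False AND False = False
(x2 IFF x5) AND ((x2 OR x5) AND x2) = True AND False = False
x3 IMPLIES ((x2 IFF x5) AND ((x2 OR x5) AND x2)) = True IMPLIES False = False
x5 IFF x3 = False IFF True = False
x2 IFF (x5 IFF x3) = False IFF False = True
NOT (x2 IFF (x5 IFF x3)) = NOT True = False
(x3 IMPLIES ((x2 IFF x5) AND ((x2 OR x5) AND x2))) IFF NOT (x2 IFF (x5 IFF x3)) = False IFF False = True
x5 IMPLIES x3 = False IMPLIES True = True
x2 IMPLIES x5 = False IMPLIES False = True
x3 IMPLIES (x2 IMPLIES x5) = True IMPLIES True = True
(x5 IMPLIES x3) IFF (x3 IMPLIES (x2 IMPLIES x5)) = True IFF True = True
x2 IMPLIES x3 = False IMPLIES True = True
((x5 IMPLIES x3) IFF (x3 IMPLIES (x2 IMPLIES x5))) AND (x2 IMPLIES x3) = True AND True = True
NOT (((x5 IMPLIES x3) IFF (x3 IMPLIES (x2 IMPLIES x5))) AND (x2 IMPLIES x3)) = NOT True = False
((x3 IMPLIES ((x2 IFF x5) AND ((x2 OR x5) AND x2))) IFF NOT (x2 IFF (x5 IFF x3))) IFF NOT (((x5 IMPLIES x3) IFF (x3 IMPLIES (x2 IMPLIES x5))) AND (x2 IMPLIES x3)) = True IFF False = False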